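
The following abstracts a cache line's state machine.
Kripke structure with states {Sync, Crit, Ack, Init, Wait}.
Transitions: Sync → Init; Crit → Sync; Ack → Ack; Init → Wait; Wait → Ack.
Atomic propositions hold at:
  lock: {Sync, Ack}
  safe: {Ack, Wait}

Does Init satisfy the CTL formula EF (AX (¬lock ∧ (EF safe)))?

Sat(¬lock) = {Crit, Init, Wait}
EF safe: least fixpoint, start Z0 = {Ack, Wait}, add states with some successor in Z. Z1 = {Ack, Init, Wait}; Z2 = {Sync, Ack, Init, Wait}; Z3 = {Sync, Crit, Ack, Init, Wait}; fixed.
Sat(EF safe) = {Sync, Crit, Ack, Init, Wait}
Sat(¬lock ∧ (EF safe)) = {Crit, Init, Wait}
Sat(AX (¬lock ∧ (EF safe))) = {s : every successor in {Crit, Init, Wait}} = {Sync, Init}
EF (AX (¬lock ∧ (EF safe))): least fixpoint, start Z0 = {Sync, Init}, add states with some successor in Z. Z1 = {Sync, Crit, Init}; fixed.
Sat(EF (AX (¬lock ∧ (EF safe)))) = {Sync, Crit, Init}
Init ∈ Sat(EF (AX (¬lock ∧ (EF safe)))) = {Sync, Crit, Init}, so the formula holds at Init.

Yes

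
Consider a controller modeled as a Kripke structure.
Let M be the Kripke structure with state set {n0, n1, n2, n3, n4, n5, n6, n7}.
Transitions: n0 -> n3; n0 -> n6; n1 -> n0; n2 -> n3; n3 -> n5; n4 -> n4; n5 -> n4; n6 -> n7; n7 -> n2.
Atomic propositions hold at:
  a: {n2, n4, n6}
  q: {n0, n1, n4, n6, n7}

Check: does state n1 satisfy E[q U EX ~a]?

Sat(~a) = {n0, n1, n3, n5, n7}
Sat(EX ~a) = {s : some successor in {n0, n1, n3, n5, n7}} = {n0, n1, n2, n3, n6}
E[q U EX ~a]: least fixpoint, start Z0 = Sat(EX ~a) = {n0, n1, n2, n3, n6}, add states in Sat(q) with some successor in Z. Z1 = {n0, n1, n2, n3, n6, n7}; fixed.
Sat(E[q U EX ~a]) = {n0, n1, n2, n3, n6, n7}
n1 ∈ Sat(E[q U EX ~a]) = {n0, n1, n2, n3, n6, n7}, so the formula holds at n1.

Yes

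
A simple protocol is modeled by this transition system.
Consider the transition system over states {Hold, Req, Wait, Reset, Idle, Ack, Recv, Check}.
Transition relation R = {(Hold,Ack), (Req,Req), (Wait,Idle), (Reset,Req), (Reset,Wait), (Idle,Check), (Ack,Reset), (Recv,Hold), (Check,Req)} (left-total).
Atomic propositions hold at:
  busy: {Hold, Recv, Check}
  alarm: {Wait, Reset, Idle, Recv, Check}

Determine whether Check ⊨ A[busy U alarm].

Yes

A[busy U alarm]: least fixpoint, start Z0 = Sat(alarm) = {Wait, Reset, Idle, Recv, Check}, add states in Sat(busy) with every successor in Z. Already a fixed point.
Sat(A[busy U alarm]) = {Wait, Reset, Idle, Recv, Check}
Check ∈ Sat(A[busy U alarm]) = {Wait, Reset, Idle, Recv, Check}, so the formula holds at Check.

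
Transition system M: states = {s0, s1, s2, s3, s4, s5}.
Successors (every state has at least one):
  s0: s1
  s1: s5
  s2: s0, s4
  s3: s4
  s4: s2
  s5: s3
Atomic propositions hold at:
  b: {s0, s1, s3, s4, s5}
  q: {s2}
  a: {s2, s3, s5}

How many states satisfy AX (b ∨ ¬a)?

Sat(¬a) = {s0, s1, s4}
Sat(b ∨ ¬a) = {s0, s1, s3, s4, s5}
Sat(AX (b ∨ ¬a)) = {s : every successor in {s0, s1, s3, s4, s5}} = {s0, s1, s2, s3, s5}
|Sat(AX (b ∨ ¬a))| = |{s0, s1, s2, s3, s5}| = 5.

5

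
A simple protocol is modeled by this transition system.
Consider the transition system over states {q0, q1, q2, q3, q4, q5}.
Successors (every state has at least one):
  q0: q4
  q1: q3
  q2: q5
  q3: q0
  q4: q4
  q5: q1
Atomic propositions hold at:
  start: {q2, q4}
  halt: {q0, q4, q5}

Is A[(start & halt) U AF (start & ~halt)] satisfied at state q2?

Yes

Sat(start & halt) = {q4}
Sat(~halt) = {q1, q2, q3}
Sat(start & ~halt) = {q2}
AF (start & ~halt): least fixpoint, start Z0 = {q2}, add states with every successor in Z. Already a fixed point.
Sat(AF (start & ~halt)) = {q2}
A[(start & halt) U AF (start & ~halt)]: least fixpoint, start Z0 = Sat(AF (start & ~halt)) = {q2}, add states in Sat(start & halt) with every successor in Z. Already a fixed point.
Sat(A[(start & halt) U AF (start & ~halt)]) = {q2}
q2 ∈ Sat(A[(start & halt) U AF (start & ~halt)]) = {q2}, so the formula holds at q2.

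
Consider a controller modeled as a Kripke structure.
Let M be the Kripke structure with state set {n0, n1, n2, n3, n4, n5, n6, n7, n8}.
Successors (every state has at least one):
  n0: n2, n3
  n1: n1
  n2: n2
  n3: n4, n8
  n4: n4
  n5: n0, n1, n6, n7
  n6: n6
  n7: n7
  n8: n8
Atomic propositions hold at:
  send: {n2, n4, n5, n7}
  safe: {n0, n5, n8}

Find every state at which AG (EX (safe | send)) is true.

Sat(safe | send) = {n0, n2, n4, n5, n7, n8}
Sat(EX (safe | send)) = {s : some successor in {n0, n2, n4, n5, n7, n8}} = {n0, n2, n3, n4, n5, n7, n8}
AG (EX (safe | send)): greatest fixpoint, start Z0 = {n0, n2, n3, n4, n5, n7, n8}, keep only states in Sat with every successor in Z. Z1 = {n0, n2, n3, n4, n7, n8}; fixed.
Sat(AG (EX (safe | send))) = {n0, n2, n3, n4, n7, n8}

{n0, n2, n3, n4, n7, n8}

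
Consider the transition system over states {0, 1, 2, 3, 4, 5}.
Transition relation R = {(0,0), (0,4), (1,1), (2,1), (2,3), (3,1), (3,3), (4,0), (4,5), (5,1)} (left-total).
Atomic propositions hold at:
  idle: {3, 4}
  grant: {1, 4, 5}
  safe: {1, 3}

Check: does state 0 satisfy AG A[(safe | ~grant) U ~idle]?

No

Sat(~grant) = {0, 2, 3}
Sat(safe | ~grant) = {0, 1, 2, 3}
Sat(~idle) = {0, 1, 2, 5}
A[(safe | ~grant) U ~idle]: least fixpoint, start Z0 = Sat(~idle) = {0, 1, 2, 5}, add states in Sat(safe | ~grant) with every successor in Z. Already a fixed point.
Sat(A[(safe | ~grant) U ~idle]) = {0, 1, 2, 5}
AG A[(safe | ~grant) U ~idle]: greatest fixpoint, start Z0 = {0, 1, 2, 5}, keep only states in Sat with every successor in Z. Z1 = {1, 5}; fixed.
Sat(AG A[(safe | ~grant) U ~idle]) = {1, 5}
0 ∉ Sat(AG A[(safe | ~grant) U ~idle]) = {1, 5}, so the formula does not hold at 0.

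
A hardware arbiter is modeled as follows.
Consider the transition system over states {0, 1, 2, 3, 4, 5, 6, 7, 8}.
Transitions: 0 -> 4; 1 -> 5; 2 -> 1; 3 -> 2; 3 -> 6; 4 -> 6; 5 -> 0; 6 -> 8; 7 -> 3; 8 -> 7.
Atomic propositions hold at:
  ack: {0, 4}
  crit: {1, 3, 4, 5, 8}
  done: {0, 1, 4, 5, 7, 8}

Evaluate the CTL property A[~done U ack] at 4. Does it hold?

Yes

Sat(~done) = {2, 3, 6}
A[~done U ack]: least fixpoint, start Z0 = Sat(ack) = {0, 4}, add states in Sat(~done) with every successor in Z. Already a fixed point.
Sat(A[~done U ack]) = {0, 4}
4 ∈ Sat(A[~done U ack]) = {0, 4}, so the formula holds at 4.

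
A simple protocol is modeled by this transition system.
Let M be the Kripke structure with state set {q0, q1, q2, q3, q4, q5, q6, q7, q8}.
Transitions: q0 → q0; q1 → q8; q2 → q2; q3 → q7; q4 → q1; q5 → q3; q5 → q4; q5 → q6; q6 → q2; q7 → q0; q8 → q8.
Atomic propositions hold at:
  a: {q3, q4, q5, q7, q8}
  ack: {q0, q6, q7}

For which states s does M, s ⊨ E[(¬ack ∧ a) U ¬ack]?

Sat(¬ack) = {q1, q2, q3, q4, q5, q8}
Sat(¬ack ∧ a) = {q3, q4, q5, q8}
E[(¬ack ∧ a) U ¬ack]: least fixpoint, start Z0 = Sat(¬ack) = {q1, q2, q3, q4, q5, q8}, add states in Sat(¬ack ∧ a) with some successor in Z. Already a fixed point.
Sat(E[(¬ack ∧ a) U ¬ack]) = {q1, q2, q3, q4, q5, q8}

{q1, q2, q3, q4, q5, q8}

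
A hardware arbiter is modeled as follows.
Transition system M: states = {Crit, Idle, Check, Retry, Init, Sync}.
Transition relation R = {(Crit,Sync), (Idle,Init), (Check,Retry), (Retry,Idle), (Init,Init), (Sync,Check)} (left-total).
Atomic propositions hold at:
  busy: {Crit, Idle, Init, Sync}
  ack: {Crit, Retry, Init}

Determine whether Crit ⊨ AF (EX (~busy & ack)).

Yes

Sat(~busy) = {Check, Retry}
Sat(~busy & ack) = {Retry}
Sat(EX (~busy & ack)) = {s : some successor in {Retry}} = {Check}
AF (EX (~busy & ack)): least fixpoint, start Z0 = {Check}, add states with every successor in Z. Z1 = {Check, Sync}; Z2 = {Crit, Check, Sync}; fixed.
Sat(AF (EX (~busy & ack))) = {Crit, Check, Sync}
Crit ∈ Sat(AF (EX (~busy & ack))) = {Crit, Check, Sync}, so the formula holds at Crit.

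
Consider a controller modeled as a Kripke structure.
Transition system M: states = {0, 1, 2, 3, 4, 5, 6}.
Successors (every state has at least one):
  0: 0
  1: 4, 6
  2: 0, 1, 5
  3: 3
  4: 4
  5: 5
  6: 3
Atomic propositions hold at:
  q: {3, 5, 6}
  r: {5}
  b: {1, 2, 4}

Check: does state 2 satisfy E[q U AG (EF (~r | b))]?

Sat(~r) = {0, 1, 2, 3, 4, 6}
Sat(~r | b) = {0, 1, 2, 3, 4, 6}
EF (~r | b): least fixpoint, start Z0 = {0, 1, 2, 3, 4, 6}, add states with some successor in Z. Already a fixed point.
Sat(EF (~r | b)) = {0, 1, 2, 3, 4, 6}
AG (EF (~r | b)): greatest fixpoint, start Z0 = {0, 1, 2, 3, 4, 6}, keep only states in Sat with every successor in Z. Z1 = {0, 1, 3, 4, 6}; fixed.
Sat(AG (EF (~r | b))) = {0, 1, 3, 4, 6}
E[q U AG (EF (~r | b))]: least fixpoint, start Z0 = Sat(AG (EF (~r | b))) = {0, 1, 3, 4, 6}, add states in Sat(q) with some successor in Z. Already a fixed point.
Sat(E[q U AG (EF (~r | b))]) = {0, 1, 3, 4, 6}
2 ∉ Sat(E[q U AG (EF (~r | b))]) = {0, 1, 3, 4, 6}, so the formula does not hold at 2.

No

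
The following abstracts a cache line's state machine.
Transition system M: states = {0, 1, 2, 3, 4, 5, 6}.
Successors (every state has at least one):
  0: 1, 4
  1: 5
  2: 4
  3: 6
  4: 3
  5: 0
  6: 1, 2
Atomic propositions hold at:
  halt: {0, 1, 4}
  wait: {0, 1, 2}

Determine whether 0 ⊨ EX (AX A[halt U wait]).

No

A[halt U wait]: least fixpoint, start Z0 = Sat(wait) = {0, 1, 2}, add states in Sat(halt) with every successor in Z. Already a fixed point.
Sat(A[halt U wait]) = {0, 1, 2}
Sat(AX A[halt U wait]) = {s : every successor in {0, 1, 2}} = {5, 6}
Sat(EX (AX A[halt U wait])) = {s : some successor in {5, 6}} = {1, 3}
0 ∉ Sat(EX (AX A[halt U wait])) = {1, 3}, so the formula does not hold at 0.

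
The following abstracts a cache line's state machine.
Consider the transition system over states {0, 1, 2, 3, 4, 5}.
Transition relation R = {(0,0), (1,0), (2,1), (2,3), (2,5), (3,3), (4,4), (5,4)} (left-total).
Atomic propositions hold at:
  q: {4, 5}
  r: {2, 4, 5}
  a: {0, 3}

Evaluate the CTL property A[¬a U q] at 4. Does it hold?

Sat(¬a) = {1, 2, 4, 5}
A[¬a U q]: least fixpoint, start Z0 = Sat(q) = {4, 5}, add states in Sat(¬a) with every successor in Z. Already a fixed point.
Sat(A[¬a U q]) = {4, 5}
4 ∈ Sat(A[¬a U q]) = {4, 5}, so the formula holds at 4.

Yes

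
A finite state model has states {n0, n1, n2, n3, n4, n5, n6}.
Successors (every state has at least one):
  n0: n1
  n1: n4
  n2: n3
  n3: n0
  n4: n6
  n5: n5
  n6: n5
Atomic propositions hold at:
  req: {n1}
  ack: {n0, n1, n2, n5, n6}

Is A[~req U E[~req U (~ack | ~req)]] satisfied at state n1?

Sat(~req) = {n0, n2, n3, n4, n5, n6}
Sat(~ack) = {n3, n4}
Sat(~ack | ~req) = {n0, n2, n3, n4, n5, n6}
E[~req U (~ack | ~req)]: least fixpoint, start Z0 = Sat((~ack | ~req)) = {n0, n2, n3, n4, n5, n6}, add states in Sat(~req) with some successor in Z. Already a fixed point.
Sat(E[~req U (~ack | ~req)]) = {n0, n2, n3, n4, n5, n6}
A[~req U E[~req U (~ack | ~req)]]: least fixpoint, start Z0 = Sat(E[~req U (~ack | ~req)]) = {n0, n2, n3, n4, n5, n6}, add states in Sat(~req) with every successor in Z. Already a fixed point.
Sat(A[~req U E[~req U (~ack | ~req)]]) = {n0, n2, n3, n4, n5, n6}
n1 ∉ Sat(A[~req U E[~req U (~ack | ~req)]]) = {n0, n2, n3, n4, n5, n6}, so the formula does not hold at n1.

No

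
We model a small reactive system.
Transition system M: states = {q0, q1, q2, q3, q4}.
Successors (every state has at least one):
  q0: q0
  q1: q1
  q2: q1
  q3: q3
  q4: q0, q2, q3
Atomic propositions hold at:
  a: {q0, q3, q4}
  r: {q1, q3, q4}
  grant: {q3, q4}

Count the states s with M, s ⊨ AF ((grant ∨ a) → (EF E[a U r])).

4

Sat(grant ∨ a) = {q0, q3, q4}
E[a U r]: least fixpoint, start Z0 = Sat(r) = {q1, q3, q4}, add states in Sat(a) with some successor in Z. Already a fixed point.
Sat(E[a U r]) = {q1, q3, q4}
EF E[a U r]: least fixpoint, start Z0 = {q1, q3, q4}, add states with some successor in Z. Z1 = {q1, q2, q3, q4}; fixed.
Sat(EF E[a U r]) = {q1, q2, q3, q4}
Sat((grant ∨ a) → (EF E[a U r])) = {q1, q2, q3, q4}
AF ((grant ∨ a) → (EF E[a U r])): least fixpoint, start Z0 = {q1, q2, q3, q4}, add states with every successor in Z. Already a fixed point.
Sat(AF ((grant ∨ a) → (EF E[a U r]))) = {q1, q2, q3, q4}
|Sat(AF ((grant ∨ a) → (EF E[a U r])))| = |{q1, q2, q3, q4}| = 4.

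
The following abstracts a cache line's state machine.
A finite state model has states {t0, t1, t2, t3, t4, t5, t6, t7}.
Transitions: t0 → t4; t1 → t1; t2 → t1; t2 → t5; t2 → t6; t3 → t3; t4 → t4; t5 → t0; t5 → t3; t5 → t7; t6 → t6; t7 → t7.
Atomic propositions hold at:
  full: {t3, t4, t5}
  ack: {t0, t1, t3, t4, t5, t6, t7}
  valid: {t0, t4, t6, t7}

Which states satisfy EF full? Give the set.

{t0, t2, t3, t4, t5}

EF full: least fixpoint, start Z0 = {t3, t4, t5}, add states with some successor in Z. Z1 = {t0, t2, t3, t4, t5}; fixed.
Sat(EF full) = {t0, t2, t3, t4, t5}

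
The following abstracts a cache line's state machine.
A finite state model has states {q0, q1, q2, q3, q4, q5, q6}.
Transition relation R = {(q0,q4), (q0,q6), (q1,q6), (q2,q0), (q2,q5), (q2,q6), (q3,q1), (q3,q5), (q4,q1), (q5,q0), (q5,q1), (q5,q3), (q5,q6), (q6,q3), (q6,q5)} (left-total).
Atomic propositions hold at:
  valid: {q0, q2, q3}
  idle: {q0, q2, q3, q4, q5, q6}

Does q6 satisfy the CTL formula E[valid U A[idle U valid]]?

No

A[idle U valid]: least fixpoint, start Z0 = Sat(valid) = {q0, q2, q3}, add states in Sat(idle) with every successor in Z. Already a fixed point.
Sat(A[idle U valid]) = {q0, q2, q3}
E[valid U A[idle U valid]]: least fixpoint, start Z0 = Sat(A[idle U valid]) = {q0, q2, q3}, add states in Sat(valid) with some successor in Z. Already a fixed point.
Sat(E[valid U A[idle U valid]]) = {q0, q2, q3}
q6 ∉ Sat(E[valid U A[idle U valid]]) = {q0, q2, q3}, so the formula does not hold at q6.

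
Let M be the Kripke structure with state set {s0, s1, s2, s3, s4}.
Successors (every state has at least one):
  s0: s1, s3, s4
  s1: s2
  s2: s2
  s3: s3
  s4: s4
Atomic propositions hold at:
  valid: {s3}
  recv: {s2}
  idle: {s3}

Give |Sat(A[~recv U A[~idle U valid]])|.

1

Sat(~recv) = {s0, s1, s3, s4}
Sat(~idle) = {s0, s1, s2, s4}
A[~idle U valid]: least fixpoint, start Z0 = Sat(valid) = {s3}, add states in Sat(~idle) with every successor in Z. Already a fixed point.
Sat(A[~idle U valid]) = {s3}
A[~recv U A[~idle U valid]]: least fixpoint, start Z0 = Sat(A[~idle U valid]) = {s3}, add states in Sat(~recv) with every successor in Z. Already a fixed point.
Sat(A[~recv U A[~idle U valid]]) = {s3}
|Sat(A[~recv U A[~idle U valid]])| = |{s3}| = 1.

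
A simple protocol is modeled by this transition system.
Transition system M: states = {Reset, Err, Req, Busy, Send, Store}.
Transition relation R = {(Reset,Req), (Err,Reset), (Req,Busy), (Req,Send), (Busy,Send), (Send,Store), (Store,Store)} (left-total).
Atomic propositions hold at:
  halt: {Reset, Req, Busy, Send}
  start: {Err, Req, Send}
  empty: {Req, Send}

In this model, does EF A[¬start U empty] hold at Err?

Sat(¬start) = {Reset, Busy, Store}
A[¬start U empty]: least fixpoint, start Z0 = Sat(empty) = {Req, Send}, add states in Sat(¬start) with every successor in Z. Z1 = {Reset, Req, Busy, Send}; fixed.
Sat(A[¬start U empty]) = {Reset, Req, Busy, Send}
EF A[¬start U empty]: least fixpoint, start Z0 = {Reset, Req, Busy, Send}, add states with some successor in Z. Z1 = {Reset, Err, Req, Busy, Send}; fixed.
Sat(EF A[¬start U empty]) = {Reset, Err, Req, Busy, Send}
Err ∈ Sat(EF A[¬start U empty]) = {Reset, Err, Req, Busy, Send}, so the formula holds at Err.

Yes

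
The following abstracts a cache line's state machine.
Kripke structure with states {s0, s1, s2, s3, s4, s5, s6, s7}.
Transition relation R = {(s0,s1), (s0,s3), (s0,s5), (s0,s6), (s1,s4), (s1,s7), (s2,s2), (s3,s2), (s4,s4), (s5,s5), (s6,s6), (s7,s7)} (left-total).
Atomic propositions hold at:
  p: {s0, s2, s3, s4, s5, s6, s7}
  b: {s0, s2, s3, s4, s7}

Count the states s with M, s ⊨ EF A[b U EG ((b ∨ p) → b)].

Sat(b ∨ p) = {s0, s2, s3, s4, s5, s6, s7}
Sat((b ∨ p) → b) = {s0, s1, s2, s3, s4, s7}
EG ((b ∨ p) → b): greatest fixpoint, start Z0 = {s0, s1, s2, s3, s4, s7}, keep only states in Sat with some successor in Z. Already a fixed point.
Sat(EG ((b ∨ p) → b)) = {s0, s1, s2, s3, s4, s7}
A[b U EG ((b ∨ p) → b)]: least fixpoint, start Z0 = Sat(EG ((b ∨ p) → b)) = {s0, s1, s2, s3, s4, s7}, add states in Sat(b) with every successor in Z. Already a fixed point.
Sat(A[b U EG ((b ∨ p) → b)]) = {s0, s1, s2, s3, s4, s7}
EF A[b U EG ((b ∨ p) → b)]: least fixpoint, start Z0 = {s0, s1, s2, s3, s4, s7}, add states with some successor in Z. Already a fixed point.
Sat(EF A[b U EG ((b ∨ p) → b)]) = {s0, s1, s2, s3, s4, s7}
|Sat(EF A[b U EG ((b ∨ p) → b)])| = |{s0, s1, s2, s3, s4, s7}| = 6.

6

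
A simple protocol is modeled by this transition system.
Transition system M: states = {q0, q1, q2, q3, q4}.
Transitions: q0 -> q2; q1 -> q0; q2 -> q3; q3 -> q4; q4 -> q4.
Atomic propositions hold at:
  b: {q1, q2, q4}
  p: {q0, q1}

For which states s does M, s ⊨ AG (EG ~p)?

Sat(~p) = {q2, q3, q4}
EG ~p: greatest fixpoint, start Z0 = {q2, q3, q4}, keep only states in Sat with some successor in Z. Already a fixed point.
Sat(EG ~p) = {q2, q3, q4}
AG (EG ~p): greatest fixpoint, start Z0 = {q2, q3, q4}, keep only states in Sat with every successor in Z. Already a fixed point.
Sat(AG (EG ~p)) = {q2, q3, q4}

{q2, q3, q4}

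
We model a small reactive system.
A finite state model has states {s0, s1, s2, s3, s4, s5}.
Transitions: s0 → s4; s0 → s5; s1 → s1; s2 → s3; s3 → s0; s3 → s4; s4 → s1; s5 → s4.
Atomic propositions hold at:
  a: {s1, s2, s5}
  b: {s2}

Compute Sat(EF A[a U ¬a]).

Sat(¬a) = {s0, s3, s4}
A[a U ¬a]: least fixpoint, start Z0 = Sat(¬a) = {s0, s3, s4}, add states in Sat(a) with every successor in Z. Z1 = {s0, s2, s3, s4, s5}; fixed.
Sat(A[a U ¬a]) = {s0, s2, s3, s4, s5}
EF A[a U ¬a]: least fixpoint, start Z0 = {s0, s2, s3, s4, s5}, add states with some successor in Z. Already a fixed point.
Sat(EF A[a U ¬a]) = {s0, s2, s3, s4, s5}

{s0, s2, s3, s4, s5}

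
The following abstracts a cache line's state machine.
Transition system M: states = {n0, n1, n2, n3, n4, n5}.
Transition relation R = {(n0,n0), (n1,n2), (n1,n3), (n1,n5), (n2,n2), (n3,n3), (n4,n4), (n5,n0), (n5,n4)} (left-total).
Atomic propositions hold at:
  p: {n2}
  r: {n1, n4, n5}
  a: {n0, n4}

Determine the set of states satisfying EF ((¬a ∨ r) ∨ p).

Sat(¬a) = {n1, n2, n3, n5}
Sat(¬a ∨ r) = {n1, n2, n3, n4, n5}
Sat((¬a ∨ r) ∨ p) = {n1, n2, n3, n4, n5}
EF ((¬a ∨ r) ∨ p): least fixpoint, start Z0 = {n1, n2, n3, n4, n5}, add states with some successor in Z. Already a fixed point.
Sat(EF ((¬a ∨ r) ∨ p)) = {n1, n2, n3, n4, n5}

{n1, n2, n3, n4, n5}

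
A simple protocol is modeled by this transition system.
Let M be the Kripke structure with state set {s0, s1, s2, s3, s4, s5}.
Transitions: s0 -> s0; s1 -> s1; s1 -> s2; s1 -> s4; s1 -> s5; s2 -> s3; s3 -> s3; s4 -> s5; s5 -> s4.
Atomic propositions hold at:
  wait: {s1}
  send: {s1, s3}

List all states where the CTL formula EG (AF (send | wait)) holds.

{s1, s2, s3}

Sat(send | wait) = {s1, s3}
AF (send | wait): least fixpoint, start Z0 = {s1, s3}, add states with every successor in Z. Z1 = {s1, s2, s3}; fixed.
Sat(AF (send | wait)) = {s1, s2, s3}
EG (AF (send | wait)): greatest fixpoint, start Z0 = {s1, s2, s3}, keep only states in Sat with some successor in Z. Already a fixed point.
Sat(EG (AF (send | wait))) = {s1, s2, s3}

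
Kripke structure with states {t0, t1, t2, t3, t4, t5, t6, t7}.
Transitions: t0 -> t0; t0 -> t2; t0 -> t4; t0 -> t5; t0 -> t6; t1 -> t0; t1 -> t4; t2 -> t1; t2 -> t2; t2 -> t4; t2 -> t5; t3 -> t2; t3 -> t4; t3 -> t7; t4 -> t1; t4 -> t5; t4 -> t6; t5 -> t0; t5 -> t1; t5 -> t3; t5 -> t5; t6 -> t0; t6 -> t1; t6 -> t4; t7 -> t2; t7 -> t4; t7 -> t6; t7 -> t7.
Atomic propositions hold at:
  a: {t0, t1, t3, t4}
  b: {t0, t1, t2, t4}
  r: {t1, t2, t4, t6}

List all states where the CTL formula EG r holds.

EG r: greatest fixpoint, start Z0 = {t1, t2, t4, t6}, keep only states in Sat with some successor in Z. Already a fixed point.
Sat(EG r) = {t1, t2, t4, t6}

{t1, t2, t4, t6}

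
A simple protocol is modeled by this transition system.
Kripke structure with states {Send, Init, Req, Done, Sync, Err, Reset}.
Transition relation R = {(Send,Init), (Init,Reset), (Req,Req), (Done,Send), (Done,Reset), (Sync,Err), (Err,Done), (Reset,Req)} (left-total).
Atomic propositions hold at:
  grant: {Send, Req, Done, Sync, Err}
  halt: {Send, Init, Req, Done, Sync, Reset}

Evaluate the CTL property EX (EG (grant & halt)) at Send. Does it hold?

Sat(grant & halt) = {Send, Req, Done, Sync}
EG (grant & halt): greatest fixpoint, start Z0 = {Send, Req, Done, Sync}, keep only states in Sat with some successor in Z. Z1 = {Req, Done}; Z2 = {Req}; fixed.
Sat(EG (grant & halt)) = {Req}
Sat(EX (EG (grant & halt))) = {s : some successor in {Req}} = {Req, Reset}
Send ∉ Sat(EX (EG (grant & halt))) = {Req, Reset}, so the formula does not hold at Send.

No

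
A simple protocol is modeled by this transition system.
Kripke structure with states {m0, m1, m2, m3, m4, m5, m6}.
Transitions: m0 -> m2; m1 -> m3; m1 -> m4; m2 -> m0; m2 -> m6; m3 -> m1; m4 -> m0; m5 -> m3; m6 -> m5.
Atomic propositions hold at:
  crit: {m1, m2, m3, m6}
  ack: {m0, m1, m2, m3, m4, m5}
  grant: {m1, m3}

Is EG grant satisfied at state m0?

No

EG grant: greatest fixpoint, start Z0 = {m1, m3}, keep only states in Sat with some successor in Z. Already a fixed point.
Sat(EG grant) = {m1, m3}
m0 ∉ Sat(EG grant) = {m1, m3}, so the formula does not hold at m0.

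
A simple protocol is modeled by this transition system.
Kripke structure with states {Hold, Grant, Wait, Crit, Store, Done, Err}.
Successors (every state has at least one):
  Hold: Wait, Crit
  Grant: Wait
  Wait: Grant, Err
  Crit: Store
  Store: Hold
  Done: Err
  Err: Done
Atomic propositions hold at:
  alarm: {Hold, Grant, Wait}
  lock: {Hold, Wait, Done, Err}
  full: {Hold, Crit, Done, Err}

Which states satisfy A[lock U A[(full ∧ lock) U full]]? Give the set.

{Hold, Crit, Done, Err}

Sat(full ∧ lock) = {Hold, Done, Err}
A[(full ∧ lock) U full]: least fixpoint, start Z0 = Sat(full) = {Hold, Crit, Done, Err}, add states in Sat(full ∧ lock) with every successor in Z. Already a fixed point.
Sat(A[(full ∧ lock) U full]) = {Hold, Crit, Done, Err}
A[lock U A[(full ∧ lock) U full]]: least fixpoint, start Z0 = Sat(A[(full ∧ lock) U full]) = {Hold, Crit, Done, Err}, add states in Sat(lock) with every successor in Z. Already a fixed point.
Sat(A[lock U A[(full ∧ lock) U full]]) = {Hold, Crit, Done, Err}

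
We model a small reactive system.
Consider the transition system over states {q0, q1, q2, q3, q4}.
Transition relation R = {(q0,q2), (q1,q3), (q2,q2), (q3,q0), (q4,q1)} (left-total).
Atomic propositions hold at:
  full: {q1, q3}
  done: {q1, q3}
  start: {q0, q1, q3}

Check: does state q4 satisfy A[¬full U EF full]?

Sat(¬full) = {q0, q2, q4}
EF full: least fixpoint, start Z0 = {q1, q3}, add states with some successor in Z. Z1 = {q1, q3, q4}; fixed.
Sat(EF full) = {q1, q3, q4}
A[¬full U EF full]: least fixpoint, start Z0 = Sat(EF full) = {q1, q3, q4}, add states in Sat(¬full) with every successor in Z. Already a fixed point.
Sat(A[¬full U EF full]) = {q1, q3, q4}
q4 ∈ Sat(A[¬full U EF full]) = {q1, q3, q4}, so the formula holds at q4.

Yes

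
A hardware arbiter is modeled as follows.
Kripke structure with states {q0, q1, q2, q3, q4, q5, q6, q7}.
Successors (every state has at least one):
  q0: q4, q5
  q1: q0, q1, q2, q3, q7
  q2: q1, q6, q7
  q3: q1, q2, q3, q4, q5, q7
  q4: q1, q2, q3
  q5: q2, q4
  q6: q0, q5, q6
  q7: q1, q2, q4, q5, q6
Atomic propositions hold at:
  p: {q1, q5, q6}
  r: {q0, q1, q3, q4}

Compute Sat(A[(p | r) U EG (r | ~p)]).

Sat(p | r) = {q0, q1, q3, q4, q5, q6}
Sat(~p) = {q0, q2, q3, q4, q7}
Sat(r | ~p) = {q0, q1, q2, q3, q4, q7}
EG (r | ~p): greatest fixpoint, start Z0 = {q0, q1, q2, q3, q4, q7}, keep only states in Sat with some successor in Z. Already a fixed point.
Sat(EG (r | ~p)) = {q0, q1, q2, q3, q4, q7}
A[(p | r) U EG (r | ~p)]: least fixpoint, start Z0 = Sat(EG (r | ~p)) = {q0, q1, q2, q3, q4, q7}, add states in Sat(p | r) with every successor in Z. Z1 = {q0, q1, q2, q3, q4, q5, q7}; fixed.
Sat(A[(p | r) U EG (r | ~p)]) = {q0, q1, q2, q3, q4, q5, q7}

{q0, q1, q2, q3, q4, q5, q7}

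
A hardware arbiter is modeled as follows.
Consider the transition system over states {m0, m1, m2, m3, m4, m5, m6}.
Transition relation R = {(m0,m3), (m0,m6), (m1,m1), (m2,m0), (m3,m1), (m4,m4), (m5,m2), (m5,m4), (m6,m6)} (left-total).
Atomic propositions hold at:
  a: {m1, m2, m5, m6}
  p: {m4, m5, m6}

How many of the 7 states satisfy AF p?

3

AF p: least fixpoint, start Z0 = {m4, m5, m6}, add states with every successor in Z. Already a fixed point.
Sat(AF p) = {m4, m5, m6}
|Sat(AF p)| = |{m4, m5, m6}| = 3.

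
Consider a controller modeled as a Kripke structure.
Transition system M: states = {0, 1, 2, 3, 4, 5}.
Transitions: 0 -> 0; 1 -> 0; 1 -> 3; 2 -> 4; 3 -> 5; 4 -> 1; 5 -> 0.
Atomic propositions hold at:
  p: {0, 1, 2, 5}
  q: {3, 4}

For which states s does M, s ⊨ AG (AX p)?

{0, 3, 5}

Sat(AX p) = {s : every successor in {0, 1, 2, 5}} = {0, 3, 4, 5}
AG (AX p): greatest fixpoint, start Z0 = {0, 3, 4, 5}, keep only states in Sat with every successor in Z. Z1 = {0, 3, 5}; fixed.
Sat(AG (AX p)) = {0, 3, 5}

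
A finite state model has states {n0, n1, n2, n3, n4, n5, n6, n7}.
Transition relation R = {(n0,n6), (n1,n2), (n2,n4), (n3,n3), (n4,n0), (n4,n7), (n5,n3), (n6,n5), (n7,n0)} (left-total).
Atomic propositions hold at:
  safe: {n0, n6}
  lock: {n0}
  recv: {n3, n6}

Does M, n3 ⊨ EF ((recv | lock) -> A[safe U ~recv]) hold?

Sat(recv | lock) = {n0, n3, n6}
Sat(~recv) = {n0, n1, n2, n4, n5, n7}
A[safe U ~recv]: least fixpoint, start Z0 = Sat(~recv) = {n0, n1, n2, n4, n5, n7}, add states in Sat(safe) with every successor in Z. Z1 = {n0, n1, n2, n4, n5, n6, n7}; fixed.
Sat(A[safe U ~recv]) = {n0, n1, n2, n4, n5, n6, n7}
Sat((recv | lock) -> A[safe U ~recv]) = {n0, n1, n2, n4, n5, n6, n7}
EF ((recv | lock) -> A[safe U ~recv]): least fixpoint, start Z0 = {n0, n1, n2, n4, n5, n6, n7}, add states with some successor in Z. Already a fixed point.
Sat(EF ((recv | lock) -> A[safe U ~recv])) = {n0, n1, n2, n4, n5, n6, n7}
n3 ∉ Sat(EF ((recv | lock) -> A[safe U ~recv])) = {n0, n1, n2, n4, n5, n6, n7}, so the formula does not hold at n3.

No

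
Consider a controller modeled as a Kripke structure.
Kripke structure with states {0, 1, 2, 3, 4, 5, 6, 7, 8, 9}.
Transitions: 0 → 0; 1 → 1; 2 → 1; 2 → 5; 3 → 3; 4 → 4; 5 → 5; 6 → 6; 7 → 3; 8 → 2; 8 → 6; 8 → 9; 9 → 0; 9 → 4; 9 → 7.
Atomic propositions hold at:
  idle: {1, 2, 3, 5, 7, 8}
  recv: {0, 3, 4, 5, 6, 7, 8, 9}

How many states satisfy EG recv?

8

EG recv: greatest fixpoint, start Z0 = {0, 3, 4, 5, 6, 7, 8, 9}, keep only states in Sat with some successor in Z. Already a fixed point.
Sat(EG recv) = {0, 3, 4, 5, 6, 7, 8, 9}
|Sat(EG recv)| = |{0, 3, 4, 5, 6, 7, 8, 9}| = 8.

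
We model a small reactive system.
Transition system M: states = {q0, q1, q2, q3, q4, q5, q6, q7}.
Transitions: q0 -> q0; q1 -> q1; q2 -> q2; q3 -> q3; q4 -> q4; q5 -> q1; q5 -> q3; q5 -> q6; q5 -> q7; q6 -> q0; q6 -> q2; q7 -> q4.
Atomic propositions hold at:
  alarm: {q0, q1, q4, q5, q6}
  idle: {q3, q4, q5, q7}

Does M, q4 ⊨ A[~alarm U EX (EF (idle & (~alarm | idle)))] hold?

Sat(~alarm) = {q2, q3, q7}
Sat(~alarm | idle) = {q2, q3, q4, q5, q7}
Sat(idle & (~alarm | idle)) = {q3, q4, q5, q7}
EF (idle & (~alarm | idle)): least fixpoint, start Z0 = {q3, q4, q5, q7}, add states with some successor in Z. Already a fixed point.
Sat(EF (idle & (~alarm | idle))) = {q3, q4, q5, q7}
Sat(EX (EF (idle & (~alarm | idle)))) = {s : some successor in {q3, q4, q5, q7}} = {q3, q4, q5, q7}
A[~alarm U EX (EF (idle & (~alarm | idle)))]: least fixpoint, start Z0 = Sat(EX (EF (idle & (~alarm | idle)))) = {q3, q4, q5, q7}, add states in Sat(~alarm) with every successor in Z. Already a fixed point.
Sat(A[~alarm U EX (EF (idle & (~alarm | idle)))]) = {q3, q4, q5, q7}
q4 ∈ Sat(A[~alarm U EX (EF (idle & (~alarm | idle)))]) = {q3, q4, q5, q7}, so the formula holds at q4.

Yes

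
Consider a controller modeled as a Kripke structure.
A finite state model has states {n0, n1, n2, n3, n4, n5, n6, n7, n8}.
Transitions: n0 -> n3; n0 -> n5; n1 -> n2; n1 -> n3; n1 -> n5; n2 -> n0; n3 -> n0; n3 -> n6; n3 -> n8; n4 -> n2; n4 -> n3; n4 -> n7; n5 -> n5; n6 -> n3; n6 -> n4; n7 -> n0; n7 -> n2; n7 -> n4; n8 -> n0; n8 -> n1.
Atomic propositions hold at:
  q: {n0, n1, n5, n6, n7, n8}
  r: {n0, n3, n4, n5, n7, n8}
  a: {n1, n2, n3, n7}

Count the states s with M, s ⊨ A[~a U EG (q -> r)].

8

Sat(~a) = {n0, n4, n5, n6, n8}
Sat(q -> r) = {n0, n2, n3, n4, n5, n7, n8}
EG (q -> r): greatest fixpoint, start Z0 = {n0, n2, n3, n4, n5, n7, n8}, keep only states in Sat with some successor in Z. Already a fixed point.
Sat(EG (q -> r)) = {n0, n2, n3, n4, n5, n7, n8}
A[~a U EG (q -> r)]: least fixpoint, start Z0 = Sat(EG (q -> r)) = {n0, n2, n3, n4, n5, n7, n8}, add states in Sat(~a) with every successor in Z. Z1 = {n0, n2, n3, n4, n5, n6, n7, n8}; fixed.
Sat(A[~a U EG (q -> r)]) = {n0, n2, n3, n4, n5, n6, n7, n8}
|Sat(A[~a U EG (q -> r)])| = |{n0, n2, n3, n4, n5, n6, n7, n8}| = 8.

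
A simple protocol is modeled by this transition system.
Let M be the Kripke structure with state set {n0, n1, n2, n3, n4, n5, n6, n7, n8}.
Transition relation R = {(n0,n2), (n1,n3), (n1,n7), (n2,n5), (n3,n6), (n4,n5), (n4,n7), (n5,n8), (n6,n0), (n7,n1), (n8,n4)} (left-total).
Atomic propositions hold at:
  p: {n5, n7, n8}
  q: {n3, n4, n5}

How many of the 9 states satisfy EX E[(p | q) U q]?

Sat(p | q) = {n3, n4, n5, n7, n8}
E[(p | q) U q]: least fixpoint, start Z0 = Sat(q) = {n3, n4, n5}, add states in Sat(p | q) with some successor in Z. Z1 = {n3, n4, n5, n8}; fixed.
Sat(E[(p | q) U q]) = {n3, n4, n5, n8}
Sat(EX E[(p | q) U q]) = {s : some successor in {n3, n4, n5, n8}} = {n1, n2, n4, n5, n8}
|Sat(EX E[(p | q) U q])| = |{n1, n2, n4, n5, n8}| = 5.

5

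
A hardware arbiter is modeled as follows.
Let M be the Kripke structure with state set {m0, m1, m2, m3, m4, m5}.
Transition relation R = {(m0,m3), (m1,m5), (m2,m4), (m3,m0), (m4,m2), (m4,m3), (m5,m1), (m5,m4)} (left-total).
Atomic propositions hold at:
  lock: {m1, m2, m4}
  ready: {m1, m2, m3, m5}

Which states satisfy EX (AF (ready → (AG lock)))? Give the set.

AG lock: greatest fixpoint, start Z0 = {m1, m2, m4}, keep only states in Sat with every successor in Z. Z1 = {m2}; Z2 = ∅; fixed.
Sat(AG lock) = ∅
Sat(ready → (AG lock)) = {m0, m4}
AF (ready → (AG lock)): least fixpoint, start Z0 = {m0, m4}, add states with every successor in Z. Z1 = {m0, m2, m3, m4}; fixed.
Sat(AF (ready → (AG lock))) = {m0, m2, m3, m4}
Sat(EX (AF (ready → (AG lock)))) = {s : some successor in {m0, m2, m3, m4}} = {m0, m2, m3, m4, m5}

{m0, m2, m3, m4, m5}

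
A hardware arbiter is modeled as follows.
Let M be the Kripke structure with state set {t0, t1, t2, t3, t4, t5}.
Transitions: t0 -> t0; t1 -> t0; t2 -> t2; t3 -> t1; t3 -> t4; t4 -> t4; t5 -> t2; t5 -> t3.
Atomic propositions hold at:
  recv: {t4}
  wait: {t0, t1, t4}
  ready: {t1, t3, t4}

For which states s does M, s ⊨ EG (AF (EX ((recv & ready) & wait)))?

Sat(recv & ready) = {t4}
Sat((recv & ready) & wait) = {t4}
Sat(EX ((recv & ready) & wait)) = {s : some successor in {t4}} = {t3, t4}
AF (EX ((recv & ready) & wait)): least fixpoint, start Z0 = {t3, t4}, add states with every successor in Z. Already a fixed point.
Sat(AF (EX ((recv & ready) & wait))) = {t3, t4}
EG (AF (EX ((recv & ready) & wait))): greatest fixpoint, start Z0 = {t3, t4}, keep only states in Sat with some successor in Z. Already a fixed point.
Sat(EG (AF (EX ((recv & ready) & wait)))) = {t3, t4}

{t3, t4}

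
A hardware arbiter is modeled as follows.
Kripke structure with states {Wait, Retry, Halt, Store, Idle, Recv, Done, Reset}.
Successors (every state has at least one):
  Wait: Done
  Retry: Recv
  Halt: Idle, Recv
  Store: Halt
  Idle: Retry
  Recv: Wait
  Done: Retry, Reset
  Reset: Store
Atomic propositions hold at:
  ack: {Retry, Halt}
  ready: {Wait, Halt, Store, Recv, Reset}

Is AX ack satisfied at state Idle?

Sat(AX ack) = {s : every successor in {Retry, Halt}} = {Store, Idle}
Idle ∈ Sat(AX ack) = {Store, Idle}, so the formula holds at Idle.

Yes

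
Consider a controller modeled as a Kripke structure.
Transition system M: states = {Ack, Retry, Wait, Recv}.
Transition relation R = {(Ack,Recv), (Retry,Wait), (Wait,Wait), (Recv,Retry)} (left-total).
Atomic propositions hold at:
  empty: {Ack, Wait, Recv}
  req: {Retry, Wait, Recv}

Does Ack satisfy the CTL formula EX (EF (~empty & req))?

Yes

Sat(~empty) = {Retry}
Sat(~empty & req) = {Retry}
EF (~empty & req): least fixpoint, start Z0 = {Retry}, add states with some successor in Z. Z1 = {Retry, Recv}; Z2 = {Ack, Retry, Recv}; fixed.
Sat(EF (~empty & req)) = {Ack, Retry, Recv}
Sat(EX (EF (~empty & req))) = {s : some successor in {Ack, Retry, Recv}} = {Ack, Recv}
Ack ∈ Sat(EX (EF (~empty & req))) = {Ack, Recv}, so the formula holds at Ack.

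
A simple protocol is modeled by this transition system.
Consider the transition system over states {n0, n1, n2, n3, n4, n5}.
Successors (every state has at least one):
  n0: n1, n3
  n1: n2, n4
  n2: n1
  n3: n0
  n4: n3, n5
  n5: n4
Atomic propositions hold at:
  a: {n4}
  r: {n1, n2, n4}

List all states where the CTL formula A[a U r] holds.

A[a U r]: least fixpoint, start Z0 = Sat(r) = {n1, n2, n4}, add states in Sat(a) with every successor in Z. Already a fixed point.
Sat(A[a U r]) = {n1, n2, n4}

{n1, n2, n4}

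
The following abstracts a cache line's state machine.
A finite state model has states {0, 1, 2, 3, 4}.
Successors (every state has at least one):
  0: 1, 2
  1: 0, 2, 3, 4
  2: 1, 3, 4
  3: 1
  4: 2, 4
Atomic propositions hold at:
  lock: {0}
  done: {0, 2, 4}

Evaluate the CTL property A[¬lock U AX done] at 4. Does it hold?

Yes

Sat(¬lock) = {1, 2, 3, 4}
Sat(AX done) = {s : every successor in {0, 2, 4}} = {4}
A[¬lock U AX done]: least fixpoint, start Z0 = Sat(AX done) = {4}, add states in Sat(¬lock) with every successor in Z. Already a fixed point.
Sat(A[¬lock U AX done]) = {4}
4 ∈ Sat(A[¬lock U AX done]) = {4}, so the formula holds at 4.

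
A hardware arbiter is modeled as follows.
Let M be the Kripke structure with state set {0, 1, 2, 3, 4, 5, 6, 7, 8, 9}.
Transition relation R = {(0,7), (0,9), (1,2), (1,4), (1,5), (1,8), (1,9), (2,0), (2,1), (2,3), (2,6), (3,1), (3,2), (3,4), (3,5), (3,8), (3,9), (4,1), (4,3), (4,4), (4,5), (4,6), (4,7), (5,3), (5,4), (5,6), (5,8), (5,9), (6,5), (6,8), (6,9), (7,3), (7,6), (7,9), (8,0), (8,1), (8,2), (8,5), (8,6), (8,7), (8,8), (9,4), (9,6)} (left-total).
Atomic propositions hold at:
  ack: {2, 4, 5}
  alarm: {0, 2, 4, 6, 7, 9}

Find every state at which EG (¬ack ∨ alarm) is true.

{0, 1, 2, 3, 4, 6, 7, 8, 9}

Sat(¬ack) = {0, 1, 3, 6, 7, 8, 9}
Sat(¬ack ∨ alarm) = {0, 1, 2, 3, 4, 6, 7, 8, 9}
EG (¬ack ∨ alarm): greatest fixpoint, start Z0 = {0, 1, 2, 3, 4, 6, 7, 8, 9}, keep only states in Sat with some successor in Z. Already a fixed point.
Sat(EG (¬ack ∨ alarm)) = {0, 1, 2, 3, 4, 6, 7, 8, 9}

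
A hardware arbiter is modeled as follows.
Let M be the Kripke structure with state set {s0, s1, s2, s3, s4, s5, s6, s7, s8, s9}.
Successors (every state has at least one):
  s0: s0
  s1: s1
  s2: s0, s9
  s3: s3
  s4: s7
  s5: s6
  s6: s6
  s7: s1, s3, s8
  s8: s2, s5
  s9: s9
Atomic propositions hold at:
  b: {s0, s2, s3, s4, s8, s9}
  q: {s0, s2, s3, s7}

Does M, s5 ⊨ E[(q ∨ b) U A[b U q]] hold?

Sat(q ∨ b) = {s0, s2, s3, s4, s7, s8, s9}
A[b U q]: least fixpoint, start Z0 = Sat(q) = {s0, s2, s3, s7}, add states in Sat(b) with every successor in Z. Z1 = {s0, s2, s3, s4, s7}; fixed.
Sat(A[b U q]) = {s0, s2, s3, s4, s7}
E[(q ∨ b) U A[b U q]]: least fixpoint, start Z0 = Sat(A[b U q]) = {s0, s2, s3, s4, s7}, add states in Sat(q ∨ b) with some successor in Z. Z1 = {s0, s2, s3, s4, s7, s8}; fixed.
Sat(E[(q ∨ b) U A[b U q]]) = {s0, s2, s3, s4, s7, s8}
s5 ∉ Sat(E[(q ∨ b) U A[b U q]]) = {s0, s2, s3, s4, s7, s8}, so the formula does not hold at s5.

No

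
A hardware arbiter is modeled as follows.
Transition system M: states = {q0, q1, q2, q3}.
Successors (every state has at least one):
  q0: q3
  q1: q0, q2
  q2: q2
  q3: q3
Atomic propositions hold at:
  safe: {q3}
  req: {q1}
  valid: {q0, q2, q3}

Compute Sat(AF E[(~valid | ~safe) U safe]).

Sat(~valid) = {q1}
Sat(~safe) = {q0, q1, q2}
Sat(~valid | ~safe) = {q0, q1, q2}
E[(~valid | ~safe) U safe]: least fixpoint, start Z0 = Sat(safe) = {q3}, add states in Sat(~valid | ~safe) with some successor in Z. Z1 = {q0, q3}; Z2 = {q0, q1, q3}; fixed.
Sat(E[(~valid | ~safe) U safe]) = {q0, q1, q3}
AF E[(~valid | ~safe) U safe]: least fixpoint, start Z0 = {q0, q1, q3}, add states with every successor in Z. Already a fixed point.
Sat(AF E[(~valid | ~safe) U safe]) = {q0, q1, q3}

{q0, q1, q3}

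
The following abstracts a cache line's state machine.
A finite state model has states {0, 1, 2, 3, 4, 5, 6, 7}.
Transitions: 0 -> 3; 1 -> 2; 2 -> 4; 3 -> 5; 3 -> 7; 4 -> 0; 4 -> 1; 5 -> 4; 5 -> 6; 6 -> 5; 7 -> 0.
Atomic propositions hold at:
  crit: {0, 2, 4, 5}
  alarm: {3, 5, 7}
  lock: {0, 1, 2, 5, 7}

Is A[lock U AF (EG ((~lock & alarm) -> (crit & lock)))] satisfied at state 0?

Sat(~lock) = {3, 4, 6}
Sat(~lock & alarm) = {3}
Sat(crit & lock) = {0, 2, 5}
Sat((~lock & alarm) -> (crit & lock)) = {0, 1, 2, 4, 5, 6, 7}
EG ((~lock & alarm) -> (crit & lock)): greatest fixpoint, start Z0 = {0, 1, 2, 4, 5, 6, 7}, keep only states in Sat with some successor in Z. Z1 = {1, 2, 4, 5, 6, 7}; Z2 = {1, 2, 4, 5, 6}; fixed.
Sat(EG ((~lock & alarm) -> (crit & lock))) = {1, 2, 4, 5, 6}
AF (EG ((~lock & alarm) -> (crit & lock))): least fixpoint, start Z0 = {1, 2, 4, 5, 6}, add states with every successor in Z. Already a fixed point.
Sat(AF (EG ((~lock & alarm) -> (crit & lock)))) = {1, 2, 4, 5, 6}
A[lock U AF (EG ((~lock & alarm) -> (crit & lock)))]: least fixpoint, start Z0 = Sat(AF (EG ((~lock & alarm) -> (crit & lock)))) = {1, 2, 4, 5, 6}, add states in Sat(lock) with every successor in Z. Already a fixed point.
Sat(A[lock U AF (EG ((~lock & alarm) -> (crit & lock)))]) = {1, 2, 4, 5, 6}
0 ∉ Sat(A[lock U AF (EG ((~lock & alarm) -> (crit & lock)))]) = {1, 2, 4, 5, 6}, so the formula does not hold at 0.

No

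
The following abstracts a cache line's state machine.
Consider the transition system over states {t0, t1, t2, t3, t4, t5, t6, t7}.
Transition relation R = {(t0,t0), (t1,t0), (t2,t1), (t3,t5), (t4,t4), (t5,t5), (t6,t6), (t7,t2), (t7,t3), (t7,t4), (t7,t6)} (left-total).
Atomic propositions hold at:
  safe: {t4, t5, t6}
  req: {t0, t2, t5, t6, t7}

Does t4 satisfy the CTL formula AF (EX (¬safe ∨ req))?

No

Sat(¬safe) = {t0, t1, t2, t3, t7}
Sat(¬safe ∨ req) = {t0, t1, t2, t3, t5, t6, t7}
Sat(EX (¬safe ∨ req)) = {s : some successor in {t0, t1, t2, t3, t5, t6, t7}} = {t0, t1, t2, t3, t5, t6, t7}
AF (EX (¬safe ∨ req)): least fixpoint, start Z0 = {t0, t1, t2, t3, t5, t6, t7}, add states with every successor in Z. Already a fixed point.
Sat(AF (EX (¬safe ∨ req))) = {t0, t1, t2, t3, t5, t6, t7}
t4 ∉ Sat(AF (EX (¬safe ∨ req))) = {t0, t1, t2, t3, t5, t6, t7}, so the formula does not hold at t4.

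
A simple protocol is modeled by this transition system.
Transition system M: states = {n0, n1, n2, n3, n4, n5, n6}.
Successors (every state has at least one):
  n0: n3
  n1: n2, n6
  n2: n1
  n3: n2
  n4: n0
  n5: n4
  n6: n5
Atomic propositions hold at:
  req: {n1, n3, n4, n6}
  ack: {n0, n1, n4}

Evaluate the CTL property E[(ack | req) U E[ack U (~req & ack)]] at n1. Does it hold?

Sat(ack | req) = {n0, n1, n3, n4, n6}
Sat(~req) = {n0, n2, n5}
Sat(~req & ack) = {n0}
E[ack U (~req & ack)]: least fixpoint, start Z0 = Sat((~req & ack)) = {n0}, add states in Sat(ack) with some successor in Z. Z1 = {n0, n4}; fixed.
Sat(E[ack U (~req & ack)]) = {n0, n4}
E[(ack | req) U E[ack U (~req & ack)]]: least fixpoint, start Z0 = Sat(E[ack U (~req & ack)]) = {n0, n4}, add states in Sat(ack | req) with some successor in Z. Already a fixed point.
Sat(E[(ack | req) U E[ack U (~req & ack)]]) = {n0, n4}
n1 ∉ Sat(E[(ack | req) U E[ack U (~req & ack)]]) = {n0, n4}, so the formula does not hold at n1.

No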